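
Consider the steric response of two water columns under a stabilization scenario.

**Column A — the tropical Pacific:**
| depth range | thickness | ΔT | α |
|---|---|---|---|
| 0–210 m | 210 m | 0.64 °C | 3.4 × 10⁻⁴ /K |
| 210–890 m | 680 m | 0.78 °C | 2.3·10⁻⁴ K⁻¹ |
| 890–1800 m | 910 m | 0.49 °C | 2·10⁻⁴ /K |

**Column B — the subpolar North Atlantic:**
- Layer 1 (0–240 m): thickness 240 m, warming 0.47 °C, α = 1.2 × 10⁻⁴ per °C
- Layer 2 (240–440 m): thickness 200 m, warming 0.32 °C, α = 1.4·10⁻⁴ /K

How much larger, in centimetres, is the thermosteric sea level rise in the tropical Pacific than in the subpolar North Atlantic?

Δh_A − Δh_B ≈ 23 cm

A 0.64 × 3.4×10⁻⁴ × 210 = 0.045696 m
A 210–890 m: 0.78 × 680 × 2.3×10⁻⁴ = 0.121992 m
A 890–1800 m: 2×10⁻⁴ × 910 × 0.49 = 0.08918 m
A total: 0.256868 m
B 0–240 m: 240 × 1.2×10⁻⁴ × 0.47 = 0.013536 m
B 200 × 0.32 × 1.4×10⁻⁴ = 0.00896 m
B total: 0.022496 m
Difference: 0.256868 − 0.022496 = 0.234372 m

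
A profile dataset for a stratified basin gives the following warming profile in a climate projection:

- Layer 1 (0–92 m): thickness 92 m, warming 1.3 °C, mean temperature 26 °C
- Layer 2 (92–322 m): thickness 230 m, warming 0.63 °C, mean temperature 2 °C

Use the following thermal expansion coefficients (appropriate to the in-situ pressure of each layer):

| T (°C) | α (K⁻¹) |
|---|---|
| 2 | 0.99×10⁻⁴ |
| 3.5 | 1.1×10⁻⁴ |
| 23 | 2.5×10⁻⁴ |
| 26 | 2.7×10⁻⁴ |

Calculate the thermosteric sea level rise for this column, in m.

Δh = 0.0466 m

Layer 1 at 26 °C → α = 2.7×10⁻⁴ K⁻¹
Layer 2 at 2 °C → α = 0.99×10⁻⁴ K⁻¹
Layer 1: 2.7×10⁻⁴ × 1.3 × 92 = 0.032292 m
Layer 2: 0.99×10⁻⁴ × 230 × 0.63 = 0.0143451 m
Δh = 0.032292 + 0.0143451 = 0.0466371 m ≈ 0.0466 m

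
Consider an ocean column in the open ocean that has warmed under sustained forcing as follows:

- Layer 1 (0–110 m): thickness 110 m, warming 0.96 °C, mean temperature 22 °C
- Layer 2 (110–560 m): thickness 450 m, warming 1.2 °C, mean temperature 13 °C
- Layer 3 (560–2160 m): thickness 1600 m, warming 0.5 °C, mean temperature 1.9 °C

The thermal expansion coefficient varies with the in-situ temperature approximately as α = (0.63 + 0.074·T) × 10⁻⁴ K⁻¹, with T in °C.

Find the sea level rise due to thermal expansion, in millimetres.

Layer 1: α = (0.63 + 0.074×22)×10⁻⁴ = 2.258×10⁻⁴ K⁻¹
Layer 2: α = (0.63 + 0.074×13)×10⁻⁴ = 1.592×10⁻⁴ K⁻¹
Layer 3: α = (0.63 + 0.074×1.9)×10⁻⁴ = 0.7706×10⁻⁴ K⁻¹
0–110 m: 110 × 0.96 × 2.258×10⁻⁴ = 0.02384448 m
1.592×10⁻⁴ × 450 × 1.2 = 0.085968 m
1600 × 0.7706×10⁻⁴ × 0.5 = 0.061648 m
Δh = 0.02384448 + 0.085968 + 0.061648 = 0.17146048 m

Δh ≈ 171 mm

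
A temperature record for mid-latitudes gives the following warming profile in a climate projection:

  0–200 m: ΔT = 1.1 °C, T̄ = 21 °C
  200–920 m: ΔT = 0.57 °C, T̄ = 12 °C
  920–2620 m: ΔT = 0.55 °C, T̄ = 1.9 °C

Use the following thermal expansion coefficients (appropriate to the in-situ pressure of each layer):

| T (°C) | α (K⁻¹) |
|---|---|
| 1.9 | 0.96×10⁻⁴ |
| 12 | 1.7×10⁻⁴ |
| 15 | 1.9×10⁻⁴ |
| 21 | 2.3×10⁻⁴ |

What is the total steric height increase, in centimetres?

Layer 1 at 21 °C → α = 2.3×10⁻⁴ K⁻¹
Layer 2 at 12 °C → α = 1.7×10⁻⁴ K⁻¹
Layer 3 at 1.9 °C → α = 0.96×10⁻⁴ K⁻¹
Layer 1: 1.1 × 2.3×10⁻⁴ × 200 = 0.05060 m
Layer 2: 1.7×10⁻⁴ × 720 × 0.57 = 0.069768 m
Layer 3: 0.55 × 1700 × 0.96×10⁻⁴ = 0.08976 m
Δh = 0.05060 + 0.069768 + 0.08976 = 0.210128 m ≈ 21.0 cm

about 21.0 cm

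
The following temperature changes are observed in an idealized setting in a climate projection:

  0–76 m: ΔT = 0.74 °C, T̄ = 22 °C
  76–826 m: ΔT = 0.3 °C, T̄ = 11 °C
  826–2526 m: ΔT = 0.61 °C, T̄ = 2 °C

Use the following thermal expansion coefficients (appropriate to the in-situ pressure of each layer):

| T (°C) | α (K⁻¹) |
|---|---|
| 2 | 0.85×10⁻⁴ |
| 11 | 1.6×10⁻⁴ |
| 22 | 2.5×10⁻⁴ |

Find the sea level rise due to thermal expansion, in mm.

Δh = 138 mm

Layer 1 at 22 °C → α = 2.5×10⁻⁴ K⁻¹
Layer 2 at 11 °C → α = 1.6×10⁻⁴ K⁻¹
Layer 3 at 2 °C → α = 0.85×10⁻⁴ K⁻¹
Layer 1: 2.5×10⁻⁴ × 0.74 × 76 = 0.01406 m
750 × 1.6×10⁻⁴ × 0.3 = 0.03600 m
Layer 3: 0.85×10⁻⁴ × 0.61 × 1700 = 0.088145 m
Δh = 0.01406 + 0.03600 + 0.088145 = 0.138205 m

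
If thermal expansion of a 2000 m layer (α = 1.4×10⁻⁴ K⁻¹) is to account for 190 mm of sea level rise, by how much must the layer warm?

about 0.679 K

ΔT = Δh/(αH) = 0.19 / (1.4×10⁻⁴ × 2000) ≈ 0.6786 K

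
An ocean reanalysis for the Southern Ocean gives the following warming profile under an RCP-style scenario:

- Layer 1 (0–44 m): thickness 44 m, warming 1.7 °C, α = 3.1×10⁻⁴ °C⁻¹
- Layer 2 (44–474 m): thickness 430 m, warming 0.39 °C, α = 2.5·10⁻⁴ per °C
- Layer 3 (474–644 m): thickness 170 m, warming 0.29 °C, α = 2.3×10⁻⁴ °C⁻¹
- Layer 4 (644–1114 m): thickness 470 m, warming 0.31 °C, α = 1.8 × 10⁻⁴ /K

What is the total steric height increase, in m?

1.7 × 44 × 3.1×10⁻⁴ = 0.023188 m
44–474 m: 0.39 × 2.5×10⁻⁴ × 430 = 0.041925 m
474–644 m: 0.29 × 2.3×10⁻⁴ × 170 = 0.011339 m
470 × 1.8×10⁻⁴ × 0.31 = 0.026226 m
Δh = 0.023188 + 0.041925 + 0.011339 + 0.026226 = 0.102678 m ≈ 0.10 m

about 0.10 m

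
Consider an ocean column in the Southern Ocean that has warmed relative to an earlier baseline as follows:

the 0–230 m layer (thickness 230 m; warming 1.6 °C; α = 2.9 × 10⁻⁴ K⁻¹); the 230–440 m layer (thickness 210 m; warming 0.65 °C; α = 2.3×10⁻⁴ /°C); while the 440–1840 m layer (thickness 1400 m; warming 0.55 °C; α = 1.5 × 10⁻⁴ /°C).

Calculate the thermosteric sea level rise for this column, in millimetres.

Layer 1: 230 × 2.9×10⁻⁴ × 1.6 = 0.10672 m
210 × 0.65 × 2.3×10⁻⁴ = 0.031395 m
Layer 3: 1400 × 1.5×10⁻⁴ × 0.55 = 0.11550 m
Δh = 0.10672 + 0.031395 + 0.11550 = 0.253615 m

Δh ≈ 250 mm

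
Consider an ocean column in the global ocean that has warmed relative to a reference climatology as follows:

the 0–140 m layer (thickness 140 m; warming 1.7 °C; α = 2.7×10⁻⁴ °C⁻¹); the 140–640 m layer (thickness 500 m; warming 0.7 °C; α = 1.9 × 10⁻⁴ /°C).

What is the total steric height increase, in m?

0.131 m of thermosteric rise

140 × 2.7×10⁻⁴ × 1.7 = 0.06426 m
140–640 m: 1.9×10⁻⁴ × 0.7 × 500 = 0.06650 m
Δh = 0.06426 + 0.06650 = 0.13076 m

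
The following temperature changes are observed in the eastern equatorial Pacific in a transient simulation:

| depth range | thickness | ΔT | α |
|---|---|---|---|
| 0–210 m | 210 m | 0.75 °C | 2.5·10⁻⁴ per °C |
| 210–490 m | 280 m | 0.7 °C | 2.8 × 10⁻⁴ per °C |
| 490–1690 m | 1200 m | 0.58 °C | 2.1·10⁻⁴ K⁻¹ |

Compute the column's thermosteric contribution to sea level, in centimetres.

0–210 m: 2.5×10⁻⁴ × 210 × 0.75 = 0.039375 m
Layer 2: 2.8×10⁻⁴ × 0.7 × 280 = 0.05488 m
490–1690 m: 2.1×10⁻⁴ × 0.58 × 1200 = 0.14616 m
Δh = 0.039375 + 0.05488 + 0.14616 = 0.240415 m

about 24 cm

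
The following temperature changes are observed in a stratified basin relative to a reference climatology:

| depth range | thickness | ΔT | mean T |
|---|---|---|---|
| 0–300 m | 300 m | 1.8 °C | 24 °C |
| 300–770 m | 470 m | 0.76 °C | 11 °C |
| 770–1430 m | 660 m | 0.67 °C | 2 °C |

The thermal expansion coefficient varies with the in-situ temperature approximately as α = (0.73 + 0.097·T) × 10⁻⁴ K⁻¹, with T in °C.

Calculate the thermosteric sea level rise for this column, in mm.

Layer 1: α = (0.73 + 0.097×24)×10⁻⁴ = 3.058×10⁻⁴ K⁻¹
Layer 2: α = (0.73 + 0.097×11)×10⁻⁴ = 1.797×10⁻⁴ K⁻¹
Layer 3: α = (0.73 + 0.097×2)×10⁻⁴ = 0.924×10⁻⁴ K⁻¹
0–300 m: 300 × 3.058×10⁻⁴ × 1.8 = 0.165132 m
Layer 2: 0.76 × 470 × 1.797×10⁻⁴ = 0.06418884 m
770–1430 m: 0.924×10⁻⁴ × 660 × 0.67 = 0.04085928 m
Δh = 0.165132 + 0.06418884 + 0.04085928 = 0.27018012 m ≈ 270 mm

about 270 mm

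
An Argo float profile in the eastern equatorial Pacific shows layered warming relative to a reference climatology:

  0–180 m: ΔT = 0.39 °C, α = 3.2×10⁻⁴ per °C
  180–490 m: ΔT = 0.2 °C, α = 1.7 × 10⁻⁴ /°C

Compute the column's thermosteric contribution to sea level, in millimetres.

0.39 × 3.2×10⁻⁴ × 180 = 0.022464 m
Layer 2: 310 × 1.7×10⁻⁴ × 0.2 = 0.01054 m
Δh = 0.022464 + 0.01054 = 0.033004 m

Δh = 33 mm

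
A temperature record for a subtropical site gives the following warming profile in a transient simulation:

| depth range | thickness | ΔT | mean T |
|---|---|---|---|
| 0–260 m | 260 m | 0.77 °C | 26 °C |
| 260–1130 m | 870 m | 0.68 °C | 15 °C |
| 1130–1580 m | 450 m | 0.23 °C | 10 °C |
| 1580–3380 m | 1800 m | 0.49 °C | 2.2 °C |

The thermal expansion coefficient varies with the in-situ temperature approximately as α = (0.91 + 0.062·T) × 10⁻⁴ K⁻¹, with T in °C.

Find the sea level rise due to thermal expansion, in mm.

Layer 1: α = (0.91 + 0.062×26)×10⁻⁴ = 2.522×10⁻⁴ K⁻¹
Layer 2: α = (0.91 + 0.062×15)×10⁻⁴ = 1.84×10⁻⁴ K⁻¹
Layer 3: α = (0.91 + 0.062×10)×10⁻⁴ = 1.53×10⁻⁴ K⁻¹
Layer 4: α = (0.91 + 0.062×2.2)×10⁻⁴ = 1.0464×10⁻⁴ K⁻¹
Layer 1: 2.522×10⁻⁴ × 0.77 × 260 = 0.05049044 m
Layer 2: 0.68 × 1.84×10⁻⁴ × 870 = 0.1088544 m
1130–1580 m: 450 × 1.53×10⁻⁴ × 0.23 = 0.0158355 m
1580–3380 m: 0.49 × 1800 × 1.0464×10⁻⁴ = 0.09229248 m
Δh = 0.05049044 + 0.1088544 + 0.0158355 + 0.09229248 = 0.26747282 m ≈ 270 mm

270 mm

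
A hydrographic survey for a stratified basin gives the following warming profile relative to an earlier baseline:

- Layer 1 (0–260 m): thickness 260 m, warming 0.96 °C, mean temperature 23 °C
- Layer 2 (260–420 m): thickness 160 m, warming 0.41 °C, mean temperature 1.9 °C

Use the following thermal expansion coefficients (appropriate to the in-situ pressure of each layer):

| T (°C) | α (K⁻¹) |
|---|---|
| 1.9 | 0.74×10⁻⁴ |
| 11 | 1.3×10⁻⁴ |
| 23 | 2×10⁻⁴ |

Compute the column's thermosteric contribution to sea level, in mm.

Layer 1 at 23 °C → α = 2×10⁻⁴ K⁻¹
Layer 2 at 1.9 °C → α = 0.74×10⁻⁴ K⁻¹
0.96 × 2×10⁻⁴ × 260 = 0.04992 m
Layer 2: 0.41 × 160 × 0.74×10⁻⁴ = 0.0048544 m
Δh = 0.04992 + 0.0048544 = 0.0547744 m

Δh = 54.8 mm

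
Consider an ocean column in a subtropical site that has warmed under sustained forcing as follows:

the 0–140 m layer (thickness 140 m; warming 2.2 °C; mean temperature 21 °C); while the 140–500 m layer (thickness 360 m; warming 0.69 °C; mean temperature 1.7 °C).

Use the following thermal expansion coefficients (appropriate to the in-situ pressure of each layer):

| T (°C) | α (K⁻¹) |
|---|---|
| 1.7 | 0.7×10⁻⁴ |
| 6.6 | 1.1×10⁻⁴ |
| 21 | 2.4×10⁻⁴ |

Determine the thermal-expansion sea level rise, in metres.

Layer 1 at 21 °C → α = 2.4×10⁻⁴ K⁻¹
Layer 2 at 1.7 °C → α = 0.7×10⁻⁴ K⁻¹
0–140 m: 140 × 2.2 × 2.4×10⁻⁴ = 0.07392 m
360 × 0.69 × 0.7×10⁻⁴ = 0.017388 m
Δh = 0.07392 + 0.017388 = 0.091308 m ≈ 0.0913 m

0.0913 m of thermosteric rise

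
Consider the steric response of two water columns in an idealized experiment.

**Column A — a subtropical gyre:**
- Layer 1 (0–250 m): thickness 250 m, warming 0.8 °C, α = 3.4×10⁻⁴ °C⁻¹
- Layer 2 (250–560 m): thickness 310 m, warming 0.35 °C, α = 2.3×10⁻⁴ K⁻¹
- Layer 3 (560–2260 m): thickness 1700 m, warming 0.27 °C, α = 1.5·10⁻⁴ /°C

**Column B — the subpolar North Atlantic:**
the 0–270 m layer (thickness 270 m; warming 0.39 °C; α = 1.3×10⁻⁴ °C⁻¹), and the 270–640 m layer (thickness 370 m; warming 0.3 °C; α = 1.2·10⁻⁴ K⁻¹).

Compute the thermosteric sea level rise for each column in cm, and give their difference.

A 0–250 m: 250 × 3.4×10⁻⁴ × 0.8 = 0.06800 m
A 250–560 m: 0.35 × 310 × 2.3×10⁻⁴ = 0.024955 m
A 1700 × 1.5×10⁻⁴ × 0.27 = 0.06885 m
A total: 0.161805 m
B 270 × 1.3×10⁻⁴ × 0.39 = 0.013689 m
B Layer 2: 370 × 0.3 × 1.2×10⁻⁴ = 0.01332 m
B total: 0.027009 m
Difference: 0.161805 − 0.027009 = 0.134796 m

A: 16 cm; B: 2.7 cm; difference 13 cm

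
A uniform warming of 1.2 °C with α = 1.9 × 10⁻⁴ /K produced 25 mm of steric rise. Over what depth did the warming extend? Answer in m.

110 m

H = Δh/(αΔT) = 0.025 / (1.9×10⁻⁴ × 1.2) ≈ 109.6 m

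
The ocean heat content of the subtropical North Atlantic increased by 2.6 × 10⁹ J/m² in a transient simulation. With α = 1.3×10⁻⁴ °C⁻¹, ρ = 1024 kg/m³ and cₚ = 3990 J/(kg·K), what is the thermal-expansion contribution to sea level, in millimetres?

Δh = αQ/(ρcₚ) = 1.3×10⁻⁴ × 2.6×10⁹ / (1024 × 3990) ≈ 0.082726 m

82.7 mm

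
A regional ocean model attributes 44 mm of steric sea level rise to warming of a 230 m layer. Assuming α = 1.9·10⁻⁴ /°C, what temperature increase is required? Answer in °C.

ΔT = Δh/(αH) = 0.044 / (1.9×10⁻⁴ × 230) ≈ 1.007 °C

ΔT ≈ 1.01 °C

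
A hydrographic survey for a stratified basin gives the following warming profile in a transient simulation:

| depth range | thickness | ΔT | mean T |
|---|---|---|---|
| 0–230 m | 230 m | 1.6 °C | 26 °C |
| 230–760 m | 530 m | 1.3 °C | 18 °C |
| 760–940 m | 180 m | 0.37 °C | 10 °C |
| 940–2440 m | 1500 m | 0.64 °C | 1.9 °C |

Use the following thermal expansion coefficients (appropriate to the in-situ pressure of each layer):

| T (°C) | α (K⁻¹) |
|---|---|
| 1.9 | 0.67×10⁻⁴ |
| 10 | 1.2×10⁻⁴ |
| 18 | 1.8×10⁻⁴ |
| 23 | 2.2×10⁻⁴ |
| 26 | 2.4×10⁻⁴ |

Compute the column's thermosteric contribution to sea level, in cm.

Layer 1 at 26 °C → α = 2.4×10⁻⁴ K⁻¹
Layer 2 at 18 °C → α = 1.8×10⁻⁴ K⁻¹
Layer 3 at 10 °C → α = 1.2×10⁻⁴ K⁻¹
Layer 4 at 1.9 °C → α = 0.67×10⁻⁴ K⁻¹
0–230 m: 1.6 × 2.4×10⁻⁴ × 230 = 0.08832 m
Layer 2: 1.8×10⁻⁴ × 530 × 1.3 = 0.12402 m
1.2×10⁻⁴ × 180 × 0.37 = 0.007992 m
940–2440 m: 1500 × 0.67×10⁻⁴ × 0.64 = 0.06432 m
Δh = 0.08832 + 0.12402 + 0.007992 + 0.06432 = 0.284652 m

28.5 cm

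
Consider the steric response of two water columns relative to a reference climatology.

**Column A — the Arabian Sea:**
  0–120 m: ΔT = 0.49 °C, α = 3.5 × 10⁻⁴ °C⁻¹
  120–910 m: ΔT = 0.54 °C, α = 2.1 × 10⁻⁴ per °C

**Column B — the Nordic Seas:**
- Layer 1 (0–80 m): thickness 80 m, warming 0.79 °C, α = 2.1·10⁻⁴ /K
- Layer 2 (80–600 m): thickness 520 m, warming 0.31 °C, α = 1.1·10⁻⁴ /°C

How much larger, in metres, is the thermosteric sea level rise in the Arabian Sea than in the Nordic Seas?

A Layer 1: 0.49 × 120 × 3.5×10⁻⁴ = 0.02058 m
A 790 × 0.54 × 2.1×10⁻⁴ = 0.089586 m
A total: 0.110166 m
B 0.79 × 2.1×10⁻⁴ × 80 = 0.013272 m
B Layer 2: 520 × 0.31 × 1.1×10⁻⁴ = 0.017732 m
B total: 0.031004 m
Difference: 0.110166 − 0.031004 = 0.079162 m

0.0792 m larger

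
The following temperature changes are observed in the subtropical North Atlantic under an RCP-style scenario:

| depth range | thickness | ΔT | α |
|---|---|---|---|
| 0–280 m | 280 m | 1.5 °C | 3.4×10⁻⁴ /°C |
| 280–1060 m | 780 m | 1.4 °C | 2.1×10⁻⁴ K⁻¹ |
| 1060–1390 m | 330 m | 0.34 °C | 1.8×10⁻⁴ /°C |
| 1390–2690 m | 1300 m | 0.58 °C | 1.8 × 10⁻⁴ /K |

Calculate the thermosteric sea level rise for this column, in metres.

Layer 1: 280 × 3.4×10⁻⁴ × 1.5 = 0.14280 m
Layer 2: 1.4 × 2.1×10⁻⁴ × 780 = 0.22932 m
330 × 0.34 × 1.8×10⁻⁴ = 0.020196 m
Layer 4: 0.58 × 1.8×10⁻⁴ × 1300 = 0.13572 m
Δh = 0.14280 + 0.22932 + 0.020196 + 0.13572 = 0.528036 m ≈ 0.53 m

0.53 m of thermosteric rise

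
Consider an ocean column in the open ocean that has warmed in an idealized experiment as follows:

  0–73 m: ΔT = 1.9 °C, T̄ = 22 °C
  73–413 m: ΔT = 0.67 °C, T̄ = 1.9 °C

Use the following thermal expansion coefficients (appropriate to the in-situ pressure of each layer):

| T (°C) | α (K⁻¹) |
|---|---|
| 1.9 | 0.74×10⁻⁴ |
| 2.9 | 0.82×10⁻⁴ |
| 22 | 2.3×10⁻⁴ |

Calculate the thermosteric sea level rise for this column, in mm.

48.8 mm

Layer 1 at 22 °C → α = 2.3×10⁻⁴ K⁻¹
Layer 2 at 1.9 °C → α = 0.74×10⁻⁴ K⁻¹
1.9 × 73 × 2.3×10⁻⁴ = 0.031901 m
0.67 × 0.74×10⁻⁴ × 340 = 0.0168572 m
Δh = 0.031901 + 0.0168572 = 0.0487582 m ≈ 48.8 mm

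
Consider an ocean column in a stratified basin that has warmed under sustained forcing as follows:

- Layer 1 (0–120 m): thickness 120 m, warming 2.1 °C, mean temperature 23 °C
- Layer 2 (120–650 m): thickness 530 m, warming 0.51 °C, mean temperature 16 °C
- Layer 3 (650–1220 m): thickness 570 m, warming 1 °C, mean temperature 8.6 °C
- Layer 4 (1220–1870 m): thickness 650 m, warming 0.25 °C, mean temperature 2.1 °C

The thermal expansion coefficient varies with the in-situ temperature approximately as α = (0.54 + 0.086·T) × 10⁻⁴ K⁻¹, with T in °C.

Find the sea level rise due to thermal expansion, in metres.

Layer 1: α = (0.54 + 0.086×23)×10⁻⁴ = 2.518×10⁻⁴ K⁻¹
Layer 2: α = (0.54 + 0.086×16)×10⁻⁴ = 1.916×10⁻⁴ K⁻¹
Layer 3: α = (0.54 + 0.086×8.6)×10⁻⁴ = 1.2796×10⁻⁴ K⁻¹
Layer 4: α = (0.54 + 0.086×2.1)×10⁻⁴ = 0.7206×10⁻⁴ K⁻¹
2.518×10⁻⁴ × 120 × 2.1 = 0.0634536 m
120–650 m: 0.51 × 1.916×10⁻⁴ × 530 = 0.05178948 m
650–1220 m: 570 × 1 × 1.2796×10⁻⁴ = 0.0729372 m
1220–1870 m: 0.25 × 0.7206×10⁻⁴ × 650 = 0.01170975 m
Δh = 0.0634536 + 0.05178948 + 0.0729372 + 0.01170975 = 0.19989003 m ≈ 0.20 m

about 0.20 m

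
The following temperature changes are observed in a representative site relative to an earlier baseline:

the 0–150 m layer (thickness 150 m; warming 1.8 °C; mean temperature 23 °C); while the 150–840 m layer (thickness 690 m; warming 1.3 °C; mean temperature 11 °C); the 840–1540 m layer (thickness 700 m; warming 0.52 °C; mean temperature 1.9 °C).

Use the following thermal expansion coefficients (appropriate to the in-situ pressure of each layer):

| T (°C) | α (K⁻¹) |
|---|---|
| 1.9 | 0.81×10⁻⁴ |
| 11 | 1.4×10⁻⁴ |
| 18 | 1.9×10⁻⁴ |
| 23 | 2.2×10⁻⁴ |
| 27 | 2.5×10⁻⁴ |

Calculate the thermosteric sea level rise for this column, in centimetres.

Layer 1 at 23 °C → α = 2.2×10⁻⁴ K⁻¹
Layer 2 at 11 °C → α = 1.4×10⁻⁴ K⁻¹
Layer 3 at 1.9 °C → α = 0.81×10⁻⁴ K⁻¹
Layer 1: 1.8 × 150 × 2.2×10⁻⁴ = 0.05940 m
Layer 2: 1.4×10⁻⁴ × 690 × 1.3 = 0.12558 m
Layer 3: 0.81×10⁻⁴ × 700 × 0.52 = 0.029484 m
Δh = 0.05940 + 0.12558 + 0.029484 = 0.214464 m ≈ 21.4 cm

about 21.4 cm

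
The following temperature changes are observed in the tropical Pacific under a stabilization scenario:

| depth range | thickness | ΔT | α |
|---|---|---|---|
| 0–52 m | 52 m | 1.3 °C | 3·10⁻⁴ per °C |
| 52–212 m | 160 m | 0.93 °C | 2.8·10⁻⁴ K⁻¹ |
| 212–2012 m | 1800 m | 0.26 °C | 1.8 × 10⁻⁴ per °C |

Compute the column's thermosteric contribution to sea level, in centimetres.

52 × 3×10⁻⁴ × 1.3 = 0.02028 m
52–212 m: 0.93 × 160 × 2.8×10⁻⁴ = 0.041664 m
212–2012 m: 0.26 × 1800 × 1.8×10⁻⁴ = 0.08424 m
Δh = 0.02028 + 0.041664 + 0.08424 = 0.146184 m ≈ 14.6 cm

14.6 cm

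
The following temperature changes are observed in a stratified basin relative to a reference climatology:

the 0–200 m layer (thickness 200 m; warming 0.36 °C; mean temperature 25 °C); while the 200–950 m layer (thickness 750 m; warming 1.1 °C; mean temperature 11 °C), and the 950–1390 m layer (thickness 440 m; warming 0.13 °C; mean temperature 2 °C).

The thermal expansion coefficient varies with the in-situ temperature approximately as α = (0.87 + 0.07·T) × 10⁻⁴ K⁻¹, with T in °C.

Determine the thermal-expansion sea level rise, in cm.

Layer 1: α = (0.87 + 0.07×25)×10⁻⁴ = 2.62×10⁻⁴ K⁻¹
Layer 2: α = (0.87 + 0.07×11)×10⁻⁴ = 1.64×10⁻⁴ K⁻¹
Layer 3: α = (0.87 + 0.07×2)×10⁻⁴ = 1.01×10⁻⁴ K⁻¹
0–200 m: 200 × 0.36 × 2.62×10⁻⁴ = 0.018864 m
1.1 × 750 × 1.64×10⁻⁴ = 0.13530 m
Layer 3: 0.13 × 440 × 1.01×10⁻⁴ = 0.0057772 m
Δh = 0.018864 + 0.13530 + 0.0057772 = 0.1599412 m

about 16 cm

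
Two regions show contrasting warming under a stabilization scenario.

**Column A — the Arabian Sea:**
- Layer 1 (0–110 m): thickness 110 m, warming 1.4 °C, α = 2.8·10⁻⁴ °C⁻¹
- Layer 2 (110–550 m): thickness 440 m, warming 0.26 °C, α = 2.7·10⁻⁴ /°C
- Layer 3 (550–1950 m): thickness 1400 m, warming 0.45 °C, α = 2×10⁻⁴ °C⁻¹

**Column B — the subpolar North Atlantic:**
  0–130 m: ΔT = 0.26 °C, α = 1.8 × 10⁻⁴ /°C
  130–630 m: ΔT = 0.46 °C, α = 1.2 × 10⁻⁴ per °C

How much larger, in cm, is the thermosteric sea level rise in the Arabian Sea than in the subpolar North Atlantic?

Δh_A − Δh_B ≈ 16.6 cm

A 0–110 m: 1.4 × 110 × 2.8×10⁻⁴ = 0.04312 m
A 110–550 m: 440 × 0.26 × 2.7×10⁻⁴ = 0.030888 m
A 1400 × 0.45 × 2×10⁻⁴ = 0.12600 m
A total: 0.200008 m
B 1.8×10⁻⁴ × 0.26 × 130 = 0.006084 m
B Layer 2: 500 × 1.2×10⁻⁴ × 0.46 = 0.02760 m
B total: 0.033684 m
Difference: 0.200008 − 0.033684 = 0.166324 m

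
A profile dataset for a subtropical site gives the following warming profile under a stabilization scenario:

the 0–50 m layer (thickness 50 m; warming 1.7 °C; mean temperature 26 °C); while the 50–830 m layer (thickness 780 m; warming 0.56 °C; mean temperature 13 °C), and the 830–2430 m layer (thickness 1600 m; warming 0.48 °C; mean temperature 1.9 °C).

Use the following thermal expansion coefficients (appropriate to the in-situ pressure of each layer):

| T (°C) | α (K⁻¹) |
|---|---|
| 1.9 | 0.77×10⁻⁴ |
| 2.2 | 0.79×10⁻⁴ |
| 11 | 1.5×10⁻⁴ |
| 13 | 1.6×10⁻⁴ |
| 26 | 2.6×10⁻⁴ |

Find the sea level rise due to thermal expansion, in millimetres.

Layer 1 at 26 °C → α = 2.6×10⁻⁴ K⁻¹
Layer 2 at 13 °C → α = 1.6×10⁻⁴ K⁻¹
Layer 3 at 1.9 °C → α = 0.77×10⁻⁴ K⁻¹
Layer 1: 2.6×10⁻⁴ × 1.7 × 50 = 0.02210 m
1.6×10⁻⁴ × 780 × 0.56 = 0.069888 m
0.77×10⁻⁴ × 1600 × 0.48 = 0.059136 m
Δh = 0.02210 + 0.069888 + 0.059136 = 0.151124 m

Δh = 151 mm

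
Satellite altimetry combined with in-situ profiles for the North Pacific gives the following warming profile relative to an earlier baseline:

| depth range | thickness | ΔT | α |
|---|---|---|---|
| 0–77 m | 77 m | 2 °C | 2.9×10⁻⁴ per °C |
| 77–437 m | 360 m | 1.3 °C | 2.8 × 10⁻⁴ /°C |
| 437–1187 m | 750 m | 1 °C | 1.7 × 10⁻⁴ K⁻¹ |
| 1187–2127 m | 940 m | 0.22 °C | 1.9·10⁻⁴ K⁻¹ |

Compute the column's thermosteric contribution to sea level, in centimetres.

34.2 cm of thermosteric rise

Layer 1: 77 × 2 × 2.9×10⁻⁴ = 0.04466 m
Layer 2: 360 × 2.8×10⁻⁴ × 1.3 = 0.13104 m
750 × 1.7×10⁻⁴ × 1 = 0.12750 m
Layer 4: 0.22 × 940 × 1.9×10⁻⁴ = 0.039292 m
Δh = 0.04466 + 0.13104 + 0.12750 + 0.039292 = 0.342492 m ≈ 34.2 cm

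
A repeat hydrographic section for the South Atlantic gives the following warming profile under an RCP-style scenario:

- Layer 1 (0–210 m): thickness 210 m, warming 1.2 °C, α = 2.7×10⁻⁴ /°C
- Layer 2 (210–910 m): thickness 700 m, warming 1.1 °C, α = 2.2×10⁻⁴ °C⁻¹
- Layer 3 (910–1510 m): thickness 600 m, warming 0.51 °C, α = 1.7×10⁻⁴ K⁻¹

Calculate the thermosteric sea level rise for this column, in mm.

289 mm of thermosteric rise

0–210 m: 210 × 1.2 × 2.7×10⁻⁴ = 0.06804 m
1.1 × 700 × 2.2×10⁻⁴ = 0.16940 m
910–1510 m: 0.51 × 1.7×10⁻⁴ × 600 = 0.05202 m
Δh = 0.06804 + 0.16940 + 0.05202 = 0.28946 m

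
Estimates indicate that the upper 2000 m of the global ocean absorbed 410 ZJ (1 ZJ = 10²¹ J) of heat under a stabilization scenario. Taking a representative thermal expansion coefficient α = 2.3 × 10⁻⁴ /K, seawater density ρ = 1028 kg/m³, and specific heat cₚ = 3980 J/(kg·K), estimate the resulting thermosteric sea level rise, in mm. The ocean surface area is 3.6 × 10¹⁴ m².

Per unit area: Q = 410×10²¹ / (3.6×10¹⁴) ≈ 1.139×10⁹ J/m²
Δh = αQ/(ρcₚ) = 2.3×10⁻⁴ × 1.139×10⁹ / (1028 × 3980) ≈ 0.064029 m

Δh ≈ 64.0 mm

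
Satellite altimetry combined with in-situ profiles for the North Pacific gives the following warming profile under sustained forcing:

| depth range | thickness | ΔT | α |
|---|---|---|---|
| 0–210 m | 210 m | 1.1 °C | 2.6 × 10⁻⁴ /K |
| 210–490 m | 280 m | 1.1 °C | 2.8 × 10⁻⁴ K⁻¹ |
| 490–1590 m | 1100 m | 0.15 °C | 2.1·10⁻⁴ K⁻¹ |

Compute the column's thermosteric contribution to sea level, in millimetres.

0–210 m: 210 × 2.6×10⁻⁴ × 1.1 = 0.06006 m
210–490 m: 2.8×10⁻⁴ × 280 × 1.1 = 0.08624 m
1100 × 2.1×10⁻⁴ × 0.15 = 0.03465 m
Δh = 0.06006 + 0.08624 + 0.03465 = 0.18095 m ≈ 181 mm

181 mm of thermosteric rise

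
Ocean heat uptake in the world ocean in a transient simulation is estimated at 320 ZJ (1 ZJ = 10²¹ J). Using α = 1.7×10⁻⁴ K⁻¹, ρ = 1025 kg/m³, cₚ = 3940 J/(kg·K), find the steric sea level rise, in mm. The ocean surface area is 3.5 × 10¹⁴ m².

Per unit area: Q = 320×10²¹ / (3.5×10¹⁴) ≈ 9.143×10⁸ J/m²
Δh = αQ/(ρcₚ) = 1.7×10⁻⁴ × 9.143×10⁸ / (1025 × 3940) ≈ 0.038487 m

38 mm of thermosteric rise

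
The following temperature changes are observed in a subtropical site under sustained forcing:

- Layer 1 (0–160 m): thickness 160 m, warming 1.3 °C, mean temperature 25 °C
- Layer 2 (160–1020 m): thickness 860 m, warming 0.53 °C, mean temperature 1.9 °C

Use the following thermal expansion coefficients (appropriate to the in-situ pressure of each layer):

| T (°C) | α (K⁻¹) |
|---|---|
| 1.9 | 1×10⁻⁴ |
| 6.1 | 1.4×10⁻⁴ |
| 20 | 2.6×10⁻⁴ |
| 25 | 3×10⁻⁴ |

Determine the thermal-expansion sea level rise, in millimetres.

Layer 1 at 25 °C → α = 3×10⁻⁴ K⁻¹
Layer 2 at 1.9 °C → α = 1×10⁻⁴ K⁻¹
Layer 1: 160 × 3×10⁻⁴ × 1.3 = 0.06240 m
1×10⁻⁴ × 860 × 0.53 = 0.04558 m
Δh = 0.06240 + 0.04558 = 0.10798 m

about 110 mm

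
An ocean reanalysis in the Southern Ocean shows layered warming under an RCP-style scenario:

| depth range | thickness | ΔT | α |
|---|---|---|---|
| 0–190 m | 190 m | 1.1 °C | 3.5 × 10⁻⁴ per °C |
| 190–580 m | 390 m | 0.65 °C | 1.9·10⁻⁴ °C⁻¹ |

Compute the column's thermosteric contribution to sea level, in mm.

Δh ≈ 120 mm

190 × 1.1 × 3.5×10⁻⁴ = 0.07315 m
Layer 2: 1.9×10⁻⁴ × 390 × 0.65 = 0.048165 m
Δh = 0.07315 + 0.048165 = 0.121315 m ≈ 120 mm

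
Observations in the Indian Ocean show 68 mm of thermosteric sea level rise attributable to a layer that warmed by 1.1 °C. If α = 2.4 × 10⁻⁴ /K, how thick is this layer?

H ≈ 258 m

H = Δh/(αΔT) = 0.068 / (2.4×10⁻⁴ × 1.1) ≈ 257.6 m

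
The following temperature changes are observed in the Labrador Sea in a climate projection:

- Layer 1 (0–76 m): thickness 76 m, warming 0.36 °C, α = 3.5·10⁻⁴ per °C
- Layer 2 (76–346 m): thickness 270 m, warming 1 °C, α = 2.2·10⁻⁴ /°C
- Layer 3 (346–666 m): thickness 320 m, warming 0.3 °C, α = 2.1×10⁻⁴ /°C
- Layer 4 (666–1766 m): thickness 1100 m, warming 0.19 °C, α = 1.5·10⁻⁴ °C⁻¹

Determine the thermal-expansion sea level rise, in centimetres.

0.36 × 3.5×10⁻⁴ × 76 = 0.009576 m
Layer 2: 270 × 1 × 2.2×10⁻⁴ = 0.05940 m
Layer 3: 0.3 × 2.1×10⁻⁴ × 320 = 0.02016 m
666–1766 m: 0.19 × 1100 × 1.5×10⁻⁴ = 0.03135 m
Δh = 0.009576 + 0.05940 + 0.02016 + 0.03135 = 0.120486 m ≈ 12.0 cm

Δh = 12.0 cm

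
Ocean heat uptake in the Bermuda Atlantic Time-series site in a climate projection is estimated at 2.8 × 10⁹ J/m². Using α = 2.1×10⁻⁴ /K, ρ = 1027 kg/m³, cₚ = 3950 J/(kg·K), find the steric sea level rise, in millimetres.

Δh = αQ/(ρcₚ) = 2.1×10⁻⁴ × 2.8×10⁹ / (1027 × 3950) ≈ 0.14495 m

145 mm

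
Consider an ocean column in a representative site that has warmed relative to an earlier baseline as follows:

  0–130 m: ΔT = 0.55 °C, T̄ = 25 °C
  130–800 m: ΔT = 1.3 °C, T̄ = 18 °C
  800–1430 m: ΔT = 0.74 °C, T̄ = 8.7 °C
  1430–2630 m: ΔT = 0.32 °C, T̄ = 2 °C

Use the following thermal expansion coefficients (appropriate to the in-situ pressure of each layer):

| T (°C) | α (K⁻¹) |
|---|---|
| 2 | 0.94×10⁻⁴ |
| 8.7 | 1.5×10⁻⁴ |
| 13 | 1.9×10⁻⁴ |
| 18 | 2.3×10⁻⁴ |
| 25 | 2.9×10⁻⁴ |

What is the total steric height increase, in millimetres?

Layer 1 at 25 °C → α = 2.9×10⁻⁴ K⁻¹
Layer 2 at 18 °C → α = 2.3×10⁻⁴ K⁻¹
Layer 3 at 8.7 °C → α = 1.5×10⁻⁴ K⁻¹
Layer 4 at 2 °C → α = 0.94×10⁻⁴ K⁻¹
0–130 m: 0.55 × 2.9×10⁻⁴ × 130 = 0.020735 m
2.3×10⁻⁴ × 670 × 1.3 = 0.20033 m
Layer 3: 630 × 1.5×10⁻⁴ × 0.74 = 0.06993 m
Layer 4: 1200 × 0.32 × 0.94×10⁻⁴ = 0.036096 m
Δh = 0.020735 + 0.20033 + 0.06993 + 0.036096 = 0.327091 m ≈ 327 mm

327 mm of thermosteric rise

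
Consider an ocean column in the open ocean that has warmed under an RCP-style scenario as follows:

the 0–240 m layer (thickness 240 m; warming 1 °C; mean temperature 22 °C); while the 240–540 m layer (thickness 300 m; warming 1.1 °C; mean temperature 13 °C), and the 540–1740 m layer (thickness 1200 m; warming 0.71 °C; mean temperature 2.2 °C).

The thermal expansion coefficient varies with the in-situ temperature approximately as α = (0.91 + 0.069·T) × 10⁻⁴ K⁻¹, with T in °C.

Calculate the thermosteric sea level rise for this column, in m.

Layer 1: α = (0.91 + 0.069×22)×10⁻⁴ = 2.428×10⁻⁴ K⁻¹
Layer 2: α = (0.91 + 0.069×13)×10⁻⁴ = 1.807×10⁻⁴ K⁻¹
Layer 3: α = (0.91 + 0.069×2.2)×10⁻⁴ = 1.0618×10⁻⁴ K⁻¹
240 × 2.428×10⁻⁴ × 1 = 0.058272 m
Layer 2: 1.807×10⁻⁴ × 1.1 × 300 = 0.059631 m
0.71 × 1200 × 1.0618×10⁻⁴ = 0.09046536 m
Δh = 0.058272 + 0.059631 + 0.09046536 = 0.20836836 m

Δh = 0.208 m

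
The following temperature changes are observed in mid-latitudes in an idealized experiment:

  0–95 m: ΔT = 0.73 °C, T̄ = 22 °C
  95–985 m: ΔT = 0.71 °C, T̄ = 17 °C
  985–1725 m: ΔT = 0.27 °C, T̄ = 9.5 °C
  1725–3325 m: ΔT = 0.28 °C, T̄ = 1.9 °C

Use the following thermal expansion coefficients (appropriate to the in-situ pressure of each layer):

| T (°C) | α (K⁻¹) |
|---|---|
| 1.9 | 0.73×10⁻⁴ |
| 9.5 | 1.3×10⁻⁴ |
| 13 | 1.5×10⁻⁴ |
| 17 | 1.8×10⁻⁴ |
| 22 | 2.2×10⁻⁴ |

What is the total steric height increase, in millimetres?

Layer 1 at 22 °C → α = 2.2×10⁻⁴ K⁻¹
Layer 2 at 17 °C → α = 1.8×10⁻⁴ K⁻¹
Layer 3 at 9.5 °C → α = 1.3×10⁻⁴ K⁻¹
Layer 4 at 1.9 °C → α = 0.73×10⁻⁴ K⁻¹
Layer 1: 95 × 0.73 × 2.2×10⁻⁴ = 0.015257 m
0.71 × 1.8×10⁻⁴ × 890 = 0.113742 m
740 × 1.3×10⁻⁴ × 0.27 = 0.025974 m
1725–3325 m: 0.73×10⁻⁴ × 0.28 × 1600 = 0.032704 m
Δh = 0.015257 + 0.113742 + 0.025974 + 0.032704 = 0.187677 m

188 mm of thermosteric rise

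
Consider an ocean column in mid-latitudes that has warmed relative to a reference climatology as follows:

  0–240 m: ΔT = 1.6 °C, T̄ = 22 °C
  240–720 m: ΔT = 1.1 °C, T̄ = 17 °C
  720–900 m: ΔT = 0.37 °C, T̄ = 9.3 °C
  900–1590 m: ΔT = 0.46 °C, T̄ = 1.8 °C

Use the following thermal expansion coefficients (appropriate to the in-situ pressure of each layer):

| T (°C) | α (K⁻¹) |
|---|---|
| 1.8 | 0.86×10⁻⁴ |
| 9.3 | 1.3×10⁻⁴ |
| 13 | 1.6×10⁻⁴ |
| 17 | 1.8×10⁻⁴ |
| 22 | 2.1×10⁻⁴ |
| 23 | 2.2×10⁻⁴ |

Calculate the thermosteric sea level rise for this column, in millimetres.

Layer 1 at 22 °C → α = 2.1×10⁻⁴ K⁻¹
Layer 2 at 17 °C → α = 1.8×10⁻⁴ K⁻¹
Layer 3 at 9.3 °C → α = 1.3×10⁻⁴ K⁻¹
Layer 4 at 1.8 °C → α = 0.86×10⁻⁴ K⁻¹
2.1×10⁻⁴ × 240 × 1.6 = 0.08064 m
Layer 2: 1.8×10⁻⁴ × 480 × 1.1 = 0.09504 m
Layer 3: 180 × 0.37 × 1.3×10⁻⁴ = 0.008658 m
Layer 4: 690 × 0.86×10⁻⁴ × 0.46 = 0.0272964 m
Δh = 0.08064 + 0.09504 + 0.008658 + 0.0272964 = 0.2116344 m ≈ 212 mm

Δh ≈ 212 mm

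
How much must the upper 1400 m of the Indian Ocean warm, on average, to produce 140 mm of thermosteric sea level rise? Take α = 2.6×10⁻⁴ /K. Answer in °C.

ΔT = Δh/(αH) = 0.14 / (2.6×10⁻⁴ × 1400) ≈ 0.3846 °C

about 0.38 °C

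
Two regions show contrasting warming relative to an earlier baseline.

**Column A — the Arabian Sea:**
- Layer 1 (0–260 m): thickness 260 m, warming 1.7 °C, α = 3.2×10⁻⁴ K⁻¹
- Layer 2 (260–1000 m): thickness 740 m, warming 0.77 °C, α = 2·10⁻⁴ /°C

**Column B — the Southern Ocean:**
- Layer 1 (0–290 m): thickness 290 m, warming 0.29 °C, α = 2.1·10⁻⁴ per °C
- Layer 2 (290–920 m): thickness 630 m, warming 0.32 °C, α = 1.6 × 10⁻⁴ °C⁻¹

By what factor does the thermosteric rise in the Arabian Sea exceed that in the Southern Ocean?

A 1.7 × 260 × 3.2×10⁻⁴ = 0.14144 m
A Layer 2: 2×10⁻⁴ × 740 × 0.77 = 0.11396 m
A total: 0.25540 m
B 2.1×10⁻⁴ × 0.29 × 290 = 0.017661 m
B 1.6×10⁻⁴ × 0.32 × 630 = 0.032256 m
B total: 0.049917 m
Ratio: 0.25540 / 0.049917 ≈ 5.116

5.12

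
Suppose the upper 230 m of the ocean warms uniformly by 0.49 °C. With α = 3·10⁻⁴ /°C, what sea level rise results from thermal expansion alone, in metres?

Δh = αΔT·H = 3×10⁻⁴ × 0.49 × 230 = 0.03381 m

Δh ≈ 0.0338 m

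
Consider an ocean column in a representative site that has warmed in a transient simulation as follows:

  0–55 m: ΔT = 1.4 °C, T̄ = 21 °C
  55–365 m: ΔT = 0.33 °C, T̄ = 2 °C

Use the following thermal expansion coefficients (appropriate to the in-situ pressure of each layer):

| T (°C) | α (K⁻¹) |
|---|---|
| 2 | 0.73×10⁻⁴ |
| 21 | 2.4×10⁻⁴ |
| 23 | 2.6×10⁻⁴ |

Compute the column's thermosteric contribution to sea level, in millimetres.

Layer 1 at 21 °C → α = 2.4×10⁻⁴ K⁻¹
Layer 2 at 2 °C → α = 0.73×10⁻⁴ K⁻¹
2.4×10⁻⁴ × 55 × 1.4 = 0.01848 m
Layer 2: 0.73×10⁻⁴ × 310 × 0.33 = 0.0074679 m
Δh = 0.01848 + 0.0074679 = 0.0259479 m

Δh ≈ 26 mm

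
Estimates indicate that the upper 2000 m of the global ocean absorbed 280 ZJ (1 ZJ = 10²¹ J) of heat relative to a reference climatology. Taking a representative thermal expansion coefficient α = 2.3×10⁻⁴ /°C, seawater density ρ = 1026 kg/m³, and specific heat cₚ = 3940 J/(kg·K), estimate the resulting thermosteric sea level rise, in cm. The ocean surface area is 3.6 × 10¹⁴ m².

Per unit area: Q = 280×10²¹ / (3.6×10¹⁴) ≈ 7.778×10⁸ J/m²
Δh = αQ/(ρcₚ) = 2.3×10⁻⁴ × 7.778×10⁸ / (1026 × 3940) ≈ 0.044254 m

Δh = 4.43 cm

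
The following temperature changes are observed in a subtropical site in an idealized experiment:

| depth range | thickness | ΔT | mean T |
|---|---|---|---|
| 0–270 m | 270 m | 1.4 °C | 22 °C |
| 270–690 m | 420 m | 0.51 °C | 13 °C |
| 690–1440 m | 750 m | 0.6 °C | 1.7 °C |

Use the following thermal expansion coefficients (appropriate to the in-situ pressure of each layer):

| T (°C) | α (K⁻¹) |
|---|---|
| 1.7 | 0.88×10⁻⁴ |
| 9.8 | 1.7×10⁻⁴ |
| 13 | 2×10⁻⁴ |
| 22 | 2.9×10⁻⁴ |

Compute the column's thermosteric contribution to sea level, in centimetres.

Δh ≈ 19 cm

Layer 1 at 22 °C → α = 2.9×10⁻⁴ K⁻¹
Layer 2 at 13 °C → α = 2×10⁻⁴ K⁻¹
Layer 3 at 1.7 °C → α = 0.88×10⁻⁴ K⁻¹
270 × 1.4 × 2.9×10⁻⁴ = 0.10962 m
0.51 × 420 × 2×10⁻⁴ = 0.04284 m
0.88×10⁻⁴ × 0.6 × 750 = 0.03960 m
Δh = 0.10962 + 0.04284 + 0.03960 = 0.19206 m ≈ 19 cm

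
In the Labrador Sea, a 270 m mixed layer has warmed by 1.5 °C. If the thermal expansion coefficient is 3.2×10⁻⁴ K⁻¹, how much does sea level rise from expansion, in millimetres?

Δh = αΔT·H = 3.2×10⁻⁴ × 1.5 × 270 = 0.12960 m

Δh = 130 mm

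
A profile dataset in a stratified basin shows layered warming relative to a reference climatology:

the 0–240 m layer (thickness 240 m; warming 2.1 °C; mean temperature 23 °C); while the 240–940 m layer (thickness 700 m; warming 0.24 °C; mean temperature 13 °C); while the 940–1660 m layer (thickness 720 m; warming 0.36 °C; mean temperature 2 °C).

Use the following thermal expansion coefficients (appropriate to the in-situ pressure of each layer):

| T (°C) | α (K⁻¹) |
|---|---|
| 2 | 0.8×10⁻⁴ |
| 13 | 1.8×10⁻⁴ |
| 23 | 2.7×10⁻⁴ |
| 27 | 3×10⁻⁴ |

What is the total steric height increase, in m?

Layer 1 at 23 °C → α = 2.7×10⁻⁴ K⁻¹
Layer 2 at 13 °C → α = 1.8×10⁻⁴ K⁻¹
Layer 3 at 2 °C → α = 0.8×10⁻⁴ K⁻¹
Layer 1: 2.1 × 2.7×10⁻⁴ × 240 = 0.13608 m
0.24 × 700 × 1.8×10⁻⁴ = 0.03024 m
0.36 × 0.8×10⁻⁴ × 720 = 0.020736 m
Δh = 0.13608 + 0.03024 + 0.020736 = 0.187056 m

0.187 m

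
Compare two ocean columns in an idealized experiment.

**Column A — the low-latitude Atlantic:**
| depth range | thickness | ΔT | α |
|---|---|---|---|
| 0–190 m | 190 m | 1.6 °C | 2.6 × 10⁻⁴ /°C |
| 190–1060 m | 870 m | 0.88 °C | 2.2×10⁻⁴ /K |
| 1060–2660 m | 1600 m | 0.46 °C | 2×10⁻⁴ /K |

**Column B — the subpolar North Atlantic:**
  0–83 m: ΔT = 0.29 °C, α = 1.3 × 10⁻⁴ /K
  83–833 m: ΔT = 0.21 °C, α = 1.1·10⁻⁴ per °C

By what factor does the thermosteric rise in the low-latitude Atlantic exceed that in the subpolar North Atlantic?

A 0–190 m: 2.6×10⁻⁴ × 1.6 × 190 = 0.07904 m
A Layer 2: 0.88 × 2.2×10⁻⁴ × 870 = 0.168432 m
A 1600 × 0.46 × 2×10⁻⁴ = 0.14720 m
A total: 0.394672 m
B Layer 1: 83 × 1.3×10⁻⁴ × 0.29 = 0.0031291 m
B 83–833 m: 0.21 × 750 × 1.1×10⁻⁴ = 0.017325 m
B total: 0.0204541 m
Ratio: 0.394672 / 0.0204541 ≈ 19.30

19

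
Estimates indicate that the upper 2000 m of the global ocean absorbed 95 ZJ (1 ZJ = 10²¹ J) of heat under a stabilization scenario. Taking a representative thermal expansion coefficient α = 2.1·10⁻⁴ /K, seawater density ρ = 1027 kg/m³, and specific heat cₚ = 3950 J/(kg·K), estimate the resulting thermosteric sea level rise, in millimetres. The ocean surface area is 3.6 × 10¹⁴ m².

about 13.7 mm

Per unit area: Q = 95×10²¹ / (3.6×10¹⁴) ≈ 2.639×10⁸ J/m²
Δh = αQ/(ρcₚ) = 2.1×10⁻⁴ × 2.639×10⁸ / (1027 × 3950) ≈ 0.013661 m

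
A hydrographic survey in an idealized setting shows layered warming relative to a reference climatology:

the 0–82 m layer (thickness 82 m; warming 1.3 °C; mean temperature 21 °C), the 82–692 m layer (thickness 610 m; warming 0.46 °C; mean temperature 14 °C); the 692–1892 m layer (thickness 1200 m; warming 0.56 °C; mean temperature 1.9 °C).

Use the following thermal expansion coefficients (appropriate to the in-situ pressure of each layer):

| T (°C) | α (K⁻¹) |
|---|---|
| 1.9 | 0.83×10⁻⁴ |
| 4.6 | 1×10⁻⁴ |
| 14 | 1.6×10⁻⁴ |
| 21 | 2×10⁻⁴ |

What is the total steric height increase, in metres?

Layer 1 at 21 °C → α = 2×10⁻⁴ K⁻¹
Layer 2 at 14 °C → α = 1.6×10⁻⁴ K⁻¹
Layer 3 at 1.9 °C → α = 0.83×10⁻⁴ K⁻¹
82 × 2×10⁻⁴ × 1.3 = 0.02132 m
1.6×10⁻⁴ × 0.46 × 610 = 0.044896 m
0.56 × 0.83×10⁻⁴ × 1200 = 0.055776 m
Δh = 0.02132 + 0.044896 + 0.055776 = 0.121992 m ≈ 0.122 m

about 0.122 m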